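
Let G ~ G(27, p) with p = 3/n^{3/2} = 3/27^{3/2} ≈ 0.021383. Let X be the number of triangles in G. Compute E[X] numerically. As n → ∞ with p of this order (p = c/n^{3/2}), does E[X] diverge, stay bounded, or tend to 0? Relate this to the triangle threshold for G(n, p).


Number of potential triangles: C(27, 3) = 2925.
Each occurs with probability p³ ≈ (0.021383)³ ≈ 9.7774775e-06.
By linearity: E[X] = C(27, 3)·p³ ≈ 2925 · 9.7774775e-06 ≈ 0.02860.
Since α = 3/2 > 1, p = c/n^{3/2} = o(1/n) is below the triangle threshold p ~ 1/n. Asymptotically E[X] ~ (c³/6)·n^{3(1−α)} = (3³/6)·n^{-1.5} → 0, so by Markov's inequality G has no triangles w.h.p.

E[X] ≈ 0.02860; in regime p = Θ(1/n^{3/2}) E[X] tends to 0 (below the triangle threshold p ~ 1/n).


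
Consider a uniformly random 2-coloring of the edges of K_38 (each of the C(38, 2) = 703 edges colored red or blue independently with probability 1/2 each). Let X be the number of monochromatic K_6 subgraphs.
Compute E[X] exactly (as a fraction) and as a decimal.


Let X = Σ_S X_S over the C(38, 6) = 2760681 subsets S of size 6, where X_S = 1 if the K_6 on S is monochromatic.
For a fixed S, the K_6 on S has C(6, 2) = 15 edges. P[all 15 edges red] = (1/2)^15, and likewise for blue, so P[monochromatic] = 2·(1/2)^15 = 2^{1 − 15} = 1/16384.
By linearity of expectation: E[X] = C(38, 6) · 2^{1 − 15} = 2760681 · 1/16384 = 2760681/16384.
Numerically: E[X] ≈ 168.498596.

E[X] = C(38,6)·2^(1−C(6,2)) = 2760681/16384 ≈ 168.498596.


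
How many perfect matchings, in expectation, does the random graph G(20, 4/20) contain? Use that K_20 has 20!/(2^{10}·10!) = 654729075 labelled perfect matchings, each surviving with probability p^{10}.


K_20 has 20!/(2^{10}·10!) = 654729075 labelled perfect matchings.
For each such perfect matching H, let X_H = 1 if all 10 edges of H are present in G. Then P[X_H = 1] = p^{10} = (1/5)^{10} = 1/9765625.
By linearity of expectation: E[X] = Σ_H E[X_H] = 654729075 · p^{10} = 654729075 · 1/9765625 = 26189163/390625.
Numerically: E[X] ≈ 67.04.

E[X] = 654729075 · (1/5)^{10} = 26189163/390625 ≈ 67.04.


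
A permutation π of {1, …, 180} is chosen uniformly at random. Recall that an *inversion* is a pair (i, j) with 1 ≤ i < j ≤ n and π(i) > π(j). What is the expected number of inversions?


Write X = Σ X_I over the C(180, 2) = 16110 pairs i < j, with X_I the indicator of one inversion.
There are 16110 indicators.
For each fixed pair i < j, the values π(i) and π(j) are two distinct elements of {1, …, 180} in uniformly random order; by symmetry P[π(i) > π(j)] = 1/2.
By linearity: E[X] = 16110 · (1/2) = C(180, 2) · (1/2) = 16110/2 = 8055 ≈ 8055.000.

E[X] = 8055 = 8055.000.


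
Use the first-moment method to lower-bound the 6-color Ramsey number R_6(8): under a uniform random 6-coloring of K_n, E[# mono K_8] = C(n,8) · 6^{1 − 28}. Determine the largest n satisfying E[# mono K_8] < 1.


We need C(n, 8) · 6^{1 − 28} < 1, i.e. C(n, 8) < 6^{28 − 1} = 1023490369077469249536.
Check values of n near the boundary:
  n = 1590: C(1590, 8) = 995397314198933813310; 995397314198933813310 < 1023490369077469249536? YES
  n = 1591: C(1591, 8) = 1000427749141189953870; 1000427749141189953870 < 1023490369077469249536? YES
  n = 1592: C(1592, 8) = 1005480414540892933435; 1005480414540892933435 < 1023490369077469249536? YES
  n = 1593: C(1593, 8) = 1010555394551193970323; 1010555394551193970323 < 1023490369077469249536? YES
  n = 1594: C(1594, 8) = 1015652773590544255167; 1015652773590544255167 < 1023490369077469249536? YES
  n = 1595: C(1595, 8) = 1020772636343363633895; 1020772636343363633895 < 1023490369077469249536? YES
  n = 1596: C(1596, 8) = 1025915067760710553965; 1025915067760710553965 < 1023490369077469249536? NO
  n = 1597: C(1597, 8) = 1031080153060953275445; 1031080153060953275445 < 1023490369077469249536? NO
  n = 1598: C(1598, 8) = 1036267977730442348529; 1036267977730442348529 < 1023490369077469249536? NO
The largest n with C(n, 8) < 1023490369077469249536 is n = 1595 (where E[X] = 113419181815929292655/113721152119718805504 ≈ 0.997345). Hence R_6(8) > 1595, i.e. R_6(8) ≥ 1596.

Largest n = 1595; hence R_6(8) > 1595.


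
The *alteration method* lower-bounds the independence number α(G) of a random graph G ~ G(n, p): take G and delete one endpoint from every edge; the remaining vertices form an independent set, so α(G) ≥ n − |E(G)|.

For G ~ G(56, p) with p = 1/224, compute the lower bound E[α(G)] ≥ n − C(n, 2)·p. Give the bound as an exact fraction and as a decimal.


E[|E(G)|] = C(56, 2)·p = 1540 · (1/224) = 55/8.
E[α(G)] ≥ n − E[|E(G)|] = 56 − 55/8 = 393/8.
Numerically: ≈ 49.125.
(This is only a lower bound; the true E[α(G)] may be larger.)

E[α(G)] ≥ 393/8 ≈ 49.125.


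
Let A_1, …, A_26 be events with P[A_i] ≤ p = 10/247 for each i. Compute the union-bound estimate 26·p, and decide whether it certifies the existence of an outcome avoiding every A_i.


Union bound: P[∪_{i=1}^{26} A_i] ≤ Σ_i P[A_i] ≤ 26·p = 26·(10/247) = 20/19.
Numerically: 20/19 ≈ 1.0526.
Is 20/19 < 1? NO.
Since the bound 20/19 is ≥ 1, the union bound is uninformative here; it does NOT by itself certify existence.

26·p = 20/19 ≈ 1.0526; existence NOT certified by the union bound.


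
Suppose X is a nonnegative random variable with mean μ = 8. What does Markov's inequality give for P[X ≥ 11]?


μ = E[X] = 8, a = 11.
Markov: P[X ≥ 11] ≤ μ/a = (8)/11 = 8/11.
Numerically: ≈ 0.727273.
(Since a = 11 > μ = 8.000000, the bound 8/11 is < 1 and informative.)

P[X ≥ 11] ≤ 8/11 ≈ 0.727273.


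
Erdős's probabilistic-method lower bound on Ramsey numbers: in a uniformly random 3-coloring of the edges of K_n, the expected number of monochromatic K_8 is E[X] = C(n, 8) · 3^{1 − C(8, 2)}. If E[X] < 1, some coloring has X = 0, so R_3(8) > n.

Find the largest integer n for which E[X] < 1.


We need C(n, 8) · 3^{1 − 28} < 1, i.e. C(n, 8) < 3^{28 − 1} = 7625597484987.
Check values of n near the boundary:
  n = 154: C(154, 8) = 6521818990995; 6521818990995 < 7625597484987? YES
  n = 155: C(155, 8) = 6876747915675; 6876747915675 < 7625597484987? YES
  n = 156: C(156, 8) = 7248464019225; 7248464019225 < 7625597484987? YES
  n = 157: C(157, 8) = 7637643295425; 7637643295425 < 7625597484987? NO
  n = 158: C(158, 8) = 8044984271181; 8044984271181 < 7625597484987? NO
  n = 159: C(159, 8) = 8471208603429; 8471208603429 < 7625597484987? NO
The largest n with C(n, 8) < 7625597484987 is n = 156 (where E[X] = 805384891025/847288609443 ≈ 0.9505437). Hence R_3(8) > 156, i.e. R_3(8) ≥ 157.

Largest n = 156; hence R_3(8) > 156.


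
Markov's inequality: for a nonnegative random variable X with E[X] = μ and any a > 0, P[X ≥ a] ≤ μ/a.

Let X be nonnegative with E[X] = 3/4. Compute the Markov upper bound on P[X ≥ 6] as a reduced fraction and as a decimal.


μ = E[X] = 3/4, a = 6.
Markov: P[X ≥ 6] ≤ μ/a = (3/4)/6 = 1/8.
Numerically: ≈ 0.125000.
(Since a = 6 > μ = 0.750000, the bound 1/8 is < 1 and informative.)

P[X ≥ 6] ≤ 1/8 ≈ 0.125000.


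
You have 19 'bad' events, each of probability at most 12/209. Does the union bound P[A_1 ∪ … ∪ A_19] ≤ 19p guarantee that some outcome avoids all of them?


Union bound: P[∪_{i=1}^{19} A_i] ≤ Σ_i P[A_i] ≤ 19·p = 19·(12/209) = 12/11.
Numerically: 12/11 ≈ 1.0909.
Is 12/11 < 1? NO.
Since the bound 12/11 is ≥ 1, the union bound is uninformative here; it does NOT by itself certify existence.

19·p = 12/11 ≈ 1.0909; existence NOT certified by the union bound.


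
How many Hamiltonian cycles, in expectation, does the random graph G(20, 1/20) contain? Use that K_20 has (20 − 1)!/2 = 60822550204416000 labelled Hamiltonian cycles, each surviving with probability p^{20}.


K_20 has (20 − 1)!/2 = 60822550204416000 labelled Hamiltonian cycles.
For each such Hamiltonian cycle H, let X_H = 1 if all 20 edges of H are present in G. Then P[X_H = 1] = p^{20} = (1/20)^{20} = 1/104857600000000000000000000.
Summing the indicators: E[X] = Σ_H E[X_H] = 60822550204416000 · p^{20} = 60822550204416000 · 1/104857600000000000000000000 = 14849255421/25600000000000000000.
Numerically: E[X] ≈ 5.8005e-10.

E[X] = 60822550204416000 · (1/20)^{20} = 14849255421/25600000000000000000 ≈ 5.8005e-10.


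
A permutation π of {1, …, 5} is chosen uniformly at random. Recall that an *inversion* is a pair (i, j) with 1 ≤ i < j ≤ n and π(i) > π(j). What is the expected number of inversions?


Write X = Σ X_I over the C(5, 2) = 10 pairs i < j, with X_I the indicator of one inversion.
There are 10 indicators.
For each fixed pair i < j, the values π(i) and π(j) are two distinct elements of {1, …, 5} in uniformly random order; by symmetry P[π(i) > π(j)] = 1/2.
By linearity: E[X] = 10 · (1/2) = C(5, 2) · (1/2) = 10/2 = 5 ≈ 5.0000.

E[X] = 5 = 5.0000.


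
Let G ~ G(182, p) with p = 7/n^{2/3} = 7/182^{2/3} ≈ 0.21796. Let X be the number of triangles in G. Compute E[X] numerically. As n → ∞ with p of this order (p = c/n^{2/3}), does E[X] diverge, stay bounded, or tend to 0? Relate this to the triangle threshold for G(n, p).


Number of potential triangles: C(182, 3) = 988260.
Each occurs with probability p³ ≈ (0.21796)³ ≈ 1.0355030e-02.
By linearity: E[X] = C(182, 3)·p³ ≈ 988260 · 1.0355030e-02 ≈ 10233.46154.
Since α = 2/3 < 1, p = c/n^{2/3} ≫ 1/n is above the triangle threshold p ~ 1/n. Asymptotically E[X] ~ (c³/6)·n^{3(1−α)} = (7³/6)·n^{1} → ∞; triangles are abundant w.h.p.

E[X] ≈ 10233.46154; in regime p = Θ(1/n^{2/3}) E[X] diverges (above the triangle threshold p ~ 1/n).


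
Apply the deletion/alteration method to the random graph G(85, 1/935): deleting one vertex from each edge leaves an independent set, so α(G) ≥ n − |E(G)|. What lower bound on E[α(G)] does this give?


E[|E(G)|] = C(85, 2)·p = 3570 · (1/935) = 42/11.
E[α(G)] ≥ n − E[|E(G)|] = 85 − 42/11 = 893/11.
Numerically: ≈ 81.18182.
(This is only a lower bound; the true E[α(G)] may be larger.)

E[α(G)] ≥ 893/11 ≈ 81.18182.


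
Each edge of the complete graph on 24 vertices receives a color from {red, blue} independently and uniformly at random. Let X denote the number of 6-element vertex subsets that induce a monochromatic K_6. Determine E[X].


Let X = Σ_S X_S over the C(24, 6) = 134596 subsets S of size 6, where X_S = 1 if the K_6 on S is monochromatic.
For a fixed S, the K_6 on S has C(6, 2) = 15 edges. P[all 15 edges red] = (1/2)^15, and likewise for blue, so P[monochromatic] = 2·(1/2)^15 = 2^{1 − 15} = 1/16384.
By linearity: E[X] = C(24, 6) · 2^{1 − 15} = 134596 · 1/16384 = 33649/4096.
Numerically: E[X] ≈ 8.215088.

E[X] = C(24,6)·2^(1−C(6,2)) = 33649/4096 ≈ 8.215088.


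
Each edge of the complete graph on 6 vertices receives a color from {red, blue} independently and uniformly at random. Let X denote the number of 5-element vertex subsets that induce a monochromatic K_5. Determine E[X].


Let X = Σ_S X_S over the C(6, 5) = 6 subsets S of size 5, where X_S = 1 if the K_5 on S is monochromatic.
For a fixed S, the K_5 on S has C(5, 2) = 10 edges. P[all 10 edges red] = (1/2)^10, and likewise for blue, so P[monochromatic] = 2·(1/2)^10 = 2^{1 − 10} = 1/512.
By linearity of expectation: E[X] = C(6, 5) · 2^{1 − 10} = 6 · 1/512 = 3/256.
Numerically: E[X] ≈ 0.012.

E[X] = C(6,5)·2^(1−C(5,2)) = 3/256 ≈ 0.012.


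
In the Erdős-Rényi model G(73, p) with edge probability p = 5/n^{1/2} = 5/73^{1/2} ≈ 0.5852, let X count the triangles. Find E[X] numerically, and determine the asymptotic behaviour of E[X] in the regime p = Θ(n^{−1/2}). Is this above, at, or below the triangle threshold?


Number of potential triangles: C(73, 3) = 62196.
Each occurs with probability p³ ≈ (0.5852)³ ≈ 2.004129e-01.
By linearity: E[X] = C(73, 3)·p³ ≈ 62196 · 2.004129e-01 ≈ 12464.8822.
Since α = 1/2 < 1, p = c/n^{1/2} ≫ 1/n is above the triangle threshold p ~ 1/n. Asymptotically E[X] ~ (c³/6)·n^{3(1−α)} = (5³/6)·n^{1.5} → ∞; triangles are abundant w.h.p.

E[X] ≈ 12464.8822; in regime p = Θ(1/n^{1/2}) E[X] diverges (above the triangle threshold p ~ 1/n).


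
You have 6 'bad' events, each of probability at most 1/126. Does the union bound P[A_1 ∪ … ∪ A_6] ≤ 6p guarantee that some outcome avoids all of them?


Union bound: P[∪_{i=1}^{6} A_i] ≤ Σ_i P[A_i] ≤ 6·p = 6·(1/126) = 1/21.
Numerically: 1/21 ≈ 0.047619.
Is 1/21 < 1? YES.
Since P[∪ A_i] ≤ 1/21 < 1, the complement has P[∩ A_i^c] ≥ 1 − 1/21 = 20/21 > 0, so some outcome avoids every A_i.

6·p = 1/21 ≈ 0.047619; existence CERTIFIED by the union bound.


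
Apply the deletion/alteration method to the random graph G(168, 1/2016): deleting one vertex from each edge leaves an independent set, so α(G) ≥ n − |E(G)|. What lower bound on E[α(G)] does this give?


E[|E(G)|] = C(168, 2)·p = 14028 · (1/2016) = 167/24.
E[α(G)] ≥ n − E[|E(G)|] = 168 − 167/24 = 3865/24.
Numerically: ≈ 161.042.
(This is only a lower bound; the true E[α(G)] may be larger.)

E[α(G)] ≥ 3865/24 ≈ 161.042.


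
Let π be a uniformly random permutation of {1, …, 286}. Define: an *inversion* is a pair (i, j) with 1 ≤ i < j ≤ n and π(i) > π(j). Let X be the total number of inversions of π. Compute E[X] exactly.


Write X = Σ X_I over the C(286, 2) = 40755 pairs i < j, with X_I the indicator of one inversion.
There are 40755 indicators.
For each fixed pair i < j, the values π(i) and π(j) are two distinct elements of {1, …, 286} in uniformly random order; by symmetry P[π(i) > π(j)] = 1/2.
By linearity: E[X] = 40755 · (1/2) = C(286, 2) · (1/2) = 40755/2 = 40755/2 ≈ 20377.500.

E[X] = 40755/2 = 20377.500.


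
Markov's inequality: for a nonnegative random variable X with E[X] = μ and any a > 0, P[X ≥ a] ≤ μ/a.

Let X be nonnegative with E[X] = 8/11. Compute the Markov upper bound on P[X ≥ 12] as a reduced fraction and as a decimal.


μ = E[X] = 8/11, a = 12.
Markov: P[X ≥ 12] ≤ μ/a = (8/11)/12 = 2/33.
Numerically: ≈ 0.0606.
(Since a = 12 > μ = 0.7273, the bound 2/33 is < 1 and informative.)

P[X ≥ 12] ≤ 2/33 ≈ 0.0606.


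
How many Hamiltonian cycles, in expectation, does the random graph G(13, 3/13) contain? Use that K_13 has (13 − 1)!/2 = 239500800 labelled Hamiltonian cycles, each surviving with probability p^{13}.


K_13 has (13 − 1)!/2 = 239500800 labelled Hamiltonian cycles.
For each such Hamiltonian cycle H, let X_H = 1 if all 13 edges of H are present in G. Then P[X_H = 1] = p^{13} = (3/13)^{13} = 1594323/302875106592253.
Summing the indicators: E[X] = Σ_H E[X_H] = 239500800 · p^{13} = 239500800 · 1594323/302875106592253 = 381841633958400/302875106592253.
Numerically: E[X] ≈ 1.261.

E[X] = 239500800 · (3/13)^{13} = 381841633958400/302875106592253 ≈ 1.261.


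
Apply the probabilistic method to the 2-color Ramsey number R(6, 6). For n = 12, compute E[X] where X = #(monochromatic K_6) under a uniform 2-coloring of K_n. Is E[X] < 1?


E[X] = C(12, 6) · 2^{1 − 15} = 924 · 2^{−14} = 924/16384.
As a reduced fraction: E[X] = 231/4096 ≈ 0.05640.
Is E[X] < 1? YES.
Since E[X] < 1, there exists a 2-coloring of K_{12} with no monochromatic K_6; hence R(6, 6) > 12.

E[X] = 231/4096 ≈ 0.05640; E[X] < 1, so R(6, 6) > 12.


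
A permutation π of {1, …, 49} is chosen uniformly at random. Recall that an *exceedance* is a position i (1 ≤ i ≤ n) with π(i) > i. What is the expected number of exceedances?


Write X = Σ_{i=1}^{49} X_i, where X_i = 1_{π(i) > i}.
For each fixed i, π(i) is uniform over {1, …, 49} (marginal of a uniform permutation), so P[π(i) > i] = (n − i)/n. Summing: Σ_{i=1}^{49} (n − i)/n = (0 + 1 + … + 48)/49 = 49(49 − 1)/(2·49) = (49 − 1)/2.
Hence E[X] = Σ_{i=1}^{49} (49 − i)/49 = 24 ≈ 24.0000.

E[X] = 24 = 24.0000.


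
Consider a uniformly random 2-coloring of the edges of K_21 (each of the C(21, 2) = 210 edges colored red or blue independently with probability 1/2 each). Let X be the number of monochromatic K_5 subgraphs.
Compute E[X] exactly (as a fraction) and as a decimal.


Let X = Σ_S X_S over the C(21, 5) = 20349 subsets S of size 5, where X_S = 1 if the K_5 on S is monochromatic.
For a fixed S, the K_5 on S has C(5, 2) = 10 edges. P[all 10 edges red] = (1/2)^10, and likewise for blue, so P[monochromatic] = 2·(1/2)^10 = 2^{1 − 10} = 1/512.
Summing: E[X] = C(21, 5) · 2^{1 − 10} = 20349 · 1/512 = 20349/512.
Numerically: E[X] ≈ 39.744141.

E[X] = C(21,5)·2^(1−C(5,2)) = 20349/512 ≈ 39.744141.


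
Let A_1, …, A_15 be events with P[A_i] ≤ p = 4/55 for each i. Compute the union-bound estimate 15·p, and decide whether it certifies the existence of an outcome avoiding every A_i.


Union bound: P[∪_{i=1}^{15} A_i] ≤ Σ_i P[A_i] ≤ 15·p = 15·(4/55) = 12/11.
Numerically: 12/11 ≈ 1.090909.
Is 12/11 < 1? NO.
Since the bound 12/11 is ≥ 1, the union bound is uninformative here; it does NOT by itself certify existence.

15·p = 12/11 ≈ 1.090909; existence NOT certified by the union bound.


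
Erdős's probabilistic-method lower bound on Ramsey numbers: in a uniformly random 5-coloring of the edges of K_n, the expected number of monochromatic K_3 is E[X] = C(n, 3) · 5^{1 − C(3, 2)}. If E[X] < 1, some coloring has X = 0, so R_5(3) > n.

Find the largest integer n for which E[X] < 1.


We need C(n, 3) · 5^{1 − 3} < 1, i.e. C(n, 3) < 5^{3 − 1} = 25.
Check values of n near the boundary:
  n = 4: C(4, 3) = 4; 4 < 25? YES
  n = 5: C(5, 3) = 10; 10 < 25? YES
  n = 6: C(6, 3) = 20; 20 < 25? YES
  n = 7: C(7, 3) = 35; 35 < 25? NO
The largest n with C(n, 3) < 25 is n = 6 (where E[X] = 4/5 ≈ 0.80000). Hence R_5(3) > 6, i.e. R_5(3) ≥ 7.

Largest n = 6; hence R_5(3) > 6.


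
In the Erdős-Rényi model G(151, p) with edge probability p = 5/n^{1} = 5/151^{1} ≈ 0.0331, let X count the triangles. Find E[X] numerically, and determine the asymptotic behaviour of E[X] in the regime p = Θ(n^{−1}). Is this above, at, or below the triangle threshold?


Number of potential triangles: C(151, 3) = 562475.
Each occurs with probability p³ ≈ (0.0331)³ ≈ 3.63061e-05.
By linearity: E[X] = C(151, 3)·p³ ≈ 562475 · 3.63061e-05 ≈ 20.421.
Here α = 1, so p = 5/n is exactly at the triangle threshold p ~ 1/n. Asymptotically E[X] → c³/6 = 5³/6 = 125/6 ≈ 20.833, a bounded constant. In this regime the triangle count is asymptotically Poisson(c³/6).

E[X] ≈ 20.421; in regime p = Θ(1/n^{1}) E[X] stays bounded (at the triangle threshold p ~ 1/n).


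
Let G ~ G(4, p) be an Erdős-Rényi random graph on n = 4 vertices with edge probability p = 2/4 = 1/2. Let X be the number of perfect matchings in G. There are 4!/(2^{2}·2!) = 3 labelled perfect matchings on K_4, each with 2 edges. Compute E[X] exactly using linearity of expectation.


K_4 has 4!/(2^{2}·2!) = 3 labelled perfect matchings.
For each such perfect matching H, let X_H = 1 if all 2 edges of H are present in G. Then P[X_H = 1] = p^{2} = (1/2)^{2} = 1/4.
By linearity of expectation: E[X] = Σ_H E[X_H] = 3 · p^{2} = 3 · 1/4 = 3/4.
Numerically: E[X] ≈ 0.75.

E[X] = 3 · (1/2)^{2} = 3/4 ≈ 0.75.


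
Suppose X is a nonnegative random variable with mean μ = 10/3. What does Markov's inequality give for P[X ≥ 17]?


μ = E[X] = 10/3, a = 17.
Markov: P[X ≥ 17] ≤ μ/a = (10/3)/17 = 10/51.
Numerically: ≈ 0.196078.
(Since a = 17 > μ = 3.333333, the bound 10/51 is < 1 and informative.)

P[X ≥ 17] ≤ 10/51 ≈ 0.196078.


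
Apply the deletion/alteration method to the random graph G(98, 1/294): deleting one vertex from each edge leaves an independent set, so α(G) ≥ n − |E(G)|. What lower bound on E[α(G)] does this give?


E[|E(G)|] = C(98, 2)·p = 4753 · (1/294) = 97/6.
E[α(G)] ≥ n − E[|E(G)|] = 98 − 97/6 = 491/6.
Numerically: ≈ 81.833.
(This is only a lower bound; the true E[α(G)] may be larger.)

E[α(G)] ≥ 491/6 ≈ 81.833.


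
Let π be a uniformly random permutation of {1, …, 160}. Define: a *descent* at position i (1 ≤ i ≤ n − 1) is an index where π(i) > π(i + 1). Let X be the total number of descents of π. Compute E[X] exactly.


Write X = Σ X_I over i = 1, …, 159, with X_I the indicator of one descent.
There are 159 indicators.
For each fixed i, the pair (π(i), π(i+1)) is a uniformly random ordered pair of distinct values from {1, …, 160}; by symmetry P[π(i) > π(i+1)] = 1/2.
By linearity: E[X] = 159 · (1/2) = (160 − 1) · (1/2) = 159/2 ≈ 79.500.

E[X] = 159/2 = 79.500.


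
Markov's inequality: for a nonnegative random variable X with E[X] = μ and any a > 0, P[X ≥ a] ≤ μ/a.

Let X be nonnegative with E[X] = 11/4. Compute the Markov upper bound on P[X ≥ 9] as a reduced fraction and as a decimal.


μ = E[X] = 11/4, a = 9.
Markov: P[X ≥ 9] ≤ μ/a = (11/4)/9 = 11/36.
Numerically: ≈ 0.306.
(Since a = 9 > μ = 2.750, the bound 11/36 is < 1 and informative.)

P[X ≥ 9] ≤ 11/36 ≈ 0.306.


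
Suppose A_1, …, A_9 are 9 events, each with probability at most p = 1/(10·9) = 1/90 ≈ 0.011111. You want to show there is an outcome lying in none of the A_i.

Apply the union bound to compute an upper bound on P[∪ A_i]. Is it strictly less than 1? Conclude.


Union bound: P[∪_{i=1}^{9} A_i] ≤ Σ_i P[A_i] ≤ 9·p = 9·(1/90) = 1/10.
Numerically: 1/10 ≈ 0.100000.
Is 1/10 < 1? YES.
Since P[∪ A_i] ≤ 1/10 < 1, the complement has P[∩ A_i^c] ≥ 1 − 1/10 = 9/10 > 0, so some outcome avoids every A_i.

9·p = 1/10 ≈ 0.100000; existence CERTIFIED by the union bound.


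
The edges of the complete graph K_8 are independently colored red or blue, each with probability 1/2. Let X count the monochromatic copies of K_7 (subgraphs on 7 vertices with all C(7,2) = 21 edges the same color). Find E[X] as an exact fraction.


Let X = Σ_S X_S over the C(8, 7) = 8 subsets S of size 7, where X_S = 1 if the K_7 on S is monochromatic.
For a fixed S, the K_7 on S has C(7, 2) = 21 edges. P[all 21 edges red] = (1/2)^21, and likewise for blue, so P[monochromatic] = 2·(1/2)^21 = 2^{1 − 21} = 1/1048576.
By linearity: E[X] = C(8, 7) · 2^{1 − 21} = 8 · 1/1048576 = 1/131072.
Numerically: E[X] ≈ 0.0000.

E[X] = C(8,7)·2^(1−C(7,2)) = 1/131072 ≈ 0.0000.


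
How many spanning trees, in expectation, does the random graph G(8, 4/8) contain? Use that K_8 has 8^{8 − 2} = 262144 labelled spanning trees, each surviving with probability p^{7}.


K_8 has 8^{8 − 2} = 262144 labelled spanning trees.
For each such spanning tree H, let X_H = 1 if all 7 edges of H are present in G. Then P[X_H = 1] = p^{7} = (1/2)^{7} = 1/128.
Summing the indicators: E[X] = Σ_H E[X_H] = 262144 · p^{7} = 262144 · 1/128 = 2048.
Numerically: E[X] ≈ 2.05e+03.

E[X] = 262144 · (1/2)^{7} = 2048 ≈ 2.05e+03.


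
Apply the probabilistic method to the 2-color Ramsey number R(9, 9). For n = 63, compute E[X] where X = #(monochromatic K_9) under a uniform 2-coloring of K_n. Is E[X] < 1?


E[X] = C(63, 9) · 2^{1 − 36} = 23667689815 · 2^{−35} = 23667689815/34359738368.
As a reduced fraction: E[X] = 23667689815/34359738368 ≈ 0.689.
Is E[X] < 1? YES.
Since E[X] < 1, there exists a 2-coloring of K_{63} with no monochromatic K_9; hence R(9, 9) > 63.

E[X] = 23667689815/34359738368 ≈ 0.689; E[X] < 1, so R(9, 9) > 63.


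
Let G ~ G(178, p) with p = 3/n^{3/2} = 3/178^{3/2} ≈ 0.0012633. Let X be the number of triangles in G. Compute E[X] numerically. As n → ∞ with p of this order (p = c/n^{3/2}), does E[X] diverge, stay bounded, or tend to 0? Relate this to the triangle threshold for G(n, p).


Number of potential triangles: C(178, 3) = 924176.
Each occurs with probability p³ ≈ (0.0012633)³ ≈ 2.0159221e-09.
By linearity: E[X] = C(178, 3)·p³ ≈ 924176 · 2.0159221e-09 ≈ 0.00186.
Since α = 3/2 > 1, p = c/n^{3/2} = o(1/n) is below the triangle threshold p ~ 1/n. Asymptotically E[X] ~ (c³/6)·n^{3(1−α)} = (3³/6)·n^{-1.5} → 0, so by Markov's inequality G has no triangles w.h.p.

E[X] ≈ 0.00186; in regime p = Θ(1/n^{3/2}) E[X] tends to 0 (below the triangle threshold p ~ 1/n).


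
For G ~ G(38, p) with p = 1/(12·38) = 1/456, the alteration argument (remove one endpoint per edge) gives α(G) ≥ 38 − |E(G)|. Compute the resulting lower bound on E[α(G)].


E[|E(G)|] = C(38, 2)·p = 703 · (1/456) = 37/24.
E[α(G)] ≥ n − E[|E(G)|] = 38 − 37/24 = 875/24.
Numerically: ≈ 36.458.
(This is only a lower bound; the true E[α(G)] may be larger.)

E[α(G)] ≥ 875/24 ≈ 36.458.


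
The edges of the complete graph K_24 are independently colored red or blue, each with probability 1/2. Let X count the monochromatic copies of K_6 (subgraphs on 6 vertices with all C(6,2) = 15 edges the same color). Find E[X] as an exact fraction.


Let X = Σ_S X_S over the C(24, 6) = 134596 subsets S of size 6, where X_S = 1 if the K_6 on S is monochromatic.
For a fixed S, the K_6 on S has C(6, 2) = 15 edges. P[all 15 edges red] = (1/2)^15, and likewise for blue, so P[monochromatic] = 2·(1/2)^15 = 2^{1 − 15} = 1/16384.
By linearity: E[X] = C(24, 6) · 2^{1 − 15} = 134596 · 1/16384 = 33649/4096.
Numerically: E[X] ≈ 8.215088.

E[X] = C(24,6)·2^(1−C(6,2)) = 33649/4096 ≈ 8.215088.


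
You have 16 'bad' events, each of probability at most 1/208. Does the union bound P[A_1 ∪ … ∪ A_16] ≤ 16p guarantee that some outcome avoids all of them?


Union bound: P[∪_{i=1}^{16} A_i] ≤ Σ_i P[A_i] ≤ 16·p = 16·(1/208) = 1/13.
Numerically: 1/13 ≈ 0.07692.
Is 1/13 < 1? YES.
Since P[∪ A_i] ≤ 1/13 < 1, the complement has P[∩ A_i^c] ≥ 1 − 1/13 = 12/13 > 0, so some outcome avoids every A_i.

16·p = 1/13 ≈ 0.07692; existence CERTIFIED by the union bound.


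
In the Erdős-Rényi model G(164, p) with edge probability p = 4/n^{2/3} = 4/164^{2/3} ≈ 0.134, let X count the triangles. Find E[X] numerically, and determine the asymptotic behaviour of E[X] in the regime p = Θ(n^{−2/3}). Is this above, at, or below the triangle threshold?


Number of potential triangles: C(164, 3) = 721764.
Each occurs with probability p³ ≈ (0.134)³ ≈ 2.37954e-03.
By linearity: E[X] = C(164, 3)·p³ ≈ 721764 · 2.37954e-03 ≈ 1717.463.
Since α = 2/3 < 1, p = c/n^{2/3} ≫ 1/n is above the triangle threshold p ~ 1/n. Asymptotically E[X] ~ (c³/6)·n^{3(1−α)} = (4³/6)·n^{1} → ∞; triangles are abundant w.h.p.

E[X] ≈ 1717.463; in regime p = Θ(1/n^{2/3}) E[X] diverges (above the triangle threshold p ~ 1/n).


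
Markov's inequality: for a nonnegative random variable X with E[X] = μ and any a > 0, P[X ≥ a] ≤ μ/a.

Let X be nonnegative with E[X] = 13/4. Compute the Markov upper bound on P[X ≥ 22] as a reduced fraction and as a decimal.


μ = E[X] = 13/4, a = 22.
Markov: P[X ≥ 22] ≤ μ/a = (13/4)/22 = 13/88.
Numerically: ≈ 0.1477.
(Since a = 22 > μ = 3.2500, the bound 13/88 is < 1 and informative.)

P[X ≥ 22] ≤ 13/88 ≈ 0.1477.


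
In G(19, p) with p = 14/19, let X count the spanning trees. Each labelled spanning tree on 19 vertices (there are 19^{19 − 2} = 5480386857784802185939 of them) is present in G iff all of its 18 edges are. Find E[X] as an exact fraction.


K_19 has 19^{19 − 2} = 5480386857784802185939 labelled spanning trees.
For each such spanning tree H, let X_H = 1 if all 18 edges of H are present in G. Then P[X_H = 1] = p^{18} = (14/19)^{18} = 426878854210636742656/104127350297911241532841.
Summing the indicators: E[X] = Σ_H E[X_H] = 5480386857784802185939 · p^{18} = 5480386857784802185939 · 426878854210636742656/104127350297911241532841 = 426878854210636742656/19.
Numerically: E[X] ≈ 2.25e+19.

E[X] = 5480386857784802185939 · (14/19)^{18} = 426878854210636742656/19 ≈ 2.25e+19.


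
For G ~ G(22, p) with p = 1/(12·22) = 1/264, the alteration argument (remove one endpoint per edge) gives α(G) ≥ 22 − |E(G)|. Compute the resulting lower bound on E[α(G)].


E[|E(G)|] = C(22, 2)·p = 231 · (1/264) = 7/8.
E[α(G)] ≥ n − E[|E(G)|] = 22 − 7/8 = 169/8.
Numerically: ≈ 21.125.
(This is only a lower bound; the true E[α(G)] may be larger.)

E[α(G)] ≥ 169/8 ≈ 21.125.


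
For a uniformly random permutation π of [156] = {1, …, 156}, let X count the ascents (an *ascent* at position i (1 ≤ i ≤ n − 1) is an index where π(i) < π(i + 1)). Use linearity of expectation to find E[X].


Write X = Σ X_I over i = 1, …, 155, with X_I the indicator of one ascent.
There are 155 indicators.
For each fixed i, the pair (π(i), π(i+1)) is a uniformly random ordered pair of distinct values from {1, …, 156}; by symmetry P[π(i) < π(i+1)] = 1/2.
By linearity: E[X] = 155 · (1/2) = (156 − 1) · (1/2) = 155/2 ≈ 77.500.

E[X] = 155/2 = 77.500.


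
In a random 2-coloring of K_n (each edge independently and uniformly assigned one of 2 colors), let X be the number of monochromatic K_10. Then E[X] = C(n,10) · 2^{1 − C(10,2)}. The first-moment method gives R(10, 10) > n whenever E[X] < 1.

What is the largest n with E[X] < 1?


We need C(n, 10) · 2^{1 − 45} < 1, i.e. C(n, 10) < 2^{45 − 1} = 17592186044416.
Check values of n near the boundary:
  n = 96: C(96, 10) = 11279926456656; 11279926456656 < 17592186044416? YES
  n = 97: C(97, 10) = 12576469727536; 12576469727536 < 17592186044416? YES
  n = 98: C(98, 10) = 14005614014756; 14005614014756 < 17592186044416? YES
  n = 99: C(99, 10) = 15579278510796; 15579278510796 < 17592186044416? YES
  n = 100: C(100, 10) = 17310309456440; 17310309456440 < 17592186044416? YES
  n = 101: C(101, 10) = 19212541264840; 19212541264840 < 17592186044416? NO
  n = 102: C(102, 10) = 21300860967540; 21300860967540 < 17592186044416? NO
  n = 103: C(103, 10) = 23591276125340; 23591276125340 < 17592186044416? NO
The largest n with C(n, 10) < 17592186044416 is n = 100 (where E[X] = 2163788682055/2199023255552 ≈ 0.984). Hence R(10, 10) > 100, i.e. R(10, 10) ≥ 101.

Largest n = 100; hence R(10, 10) > 100.


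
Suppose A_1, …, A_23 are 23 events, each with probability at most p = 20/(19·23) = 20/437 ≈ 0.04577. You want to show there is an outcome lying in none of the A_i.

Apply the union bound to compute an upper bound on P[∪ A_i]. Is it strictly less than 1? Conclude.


Union bound: P[∪_{i=1}^{23} A_i] ≤ Σ_i P[A_i] ≤ 23·p = 23·(20/437) = 20/19.
Numerically: 20/19 ≈ 1.05263.
Is 20/19 < 1? NO.
Since the bound 20/19 is ≥ 1, the union bound is uninformative here; it does NOT by itself certify existence.

23·p = 20/19 ≈ 1.05263; existence NOT certified by the union bound.


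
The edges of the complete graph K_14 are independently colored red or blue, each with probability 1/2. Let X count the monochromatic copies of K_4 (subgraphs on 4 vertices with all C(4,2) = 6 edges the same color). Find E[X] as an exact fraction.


Let X = Σ_S X_S over the C(14, 4) = 1001 subsets S of size 4, where X_S = 1 if the K_4 on S is monochromatic.
For a fixed S, the K_4 on S has C(4, 2) = 6 edges. P[all 6 edges red] = (1/2)^6, and likewise for blue, so P[monochromatic] = 2·(1/2)^6 = 2^{1 − 6} = 1/32.
By linearity of expectation: E[X] = C(14, 4) · 2^{1 − 6} = 1001 · 1/32 = 1001/32.
Numerically: E[X] ≈ 31.281.

E[X] = C(14,4)·2^(1−C(4,2)) = 1001/32 ≈ 31.281.


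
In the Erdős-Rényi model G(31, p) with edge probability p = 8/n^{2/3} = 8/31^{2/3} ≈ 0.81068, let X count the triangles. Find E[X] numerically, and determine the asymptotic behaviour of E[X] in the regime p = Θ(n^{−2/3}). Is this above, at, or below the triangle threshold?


Number of potential triangles: C(31, 3) = 4495.
Each occurs with probability p³ ≈ (0.81068)³ ≈ 5.3277836e-01.
By linearity: E[X] = C(31, 3)·p³ ≈ 4495 · 5.3277836e-01 ≈ 2394.83871.
Since α = 2/3 < 1, p = c/n^{2/3} ≫ 1/n is above the triangle threshold p ~ 1/n. Asymptotically E[X] ~ (c³/6)·n^{3(1−α)} = (8³/6)·n^{1} → ∞; triangles are abundant w.h.p.

E[X] ≈ 2394.83871; in regime p = Θ(1/n^{2/3}) E[X] diverges (above the triangle threshold p ~ 1/n).


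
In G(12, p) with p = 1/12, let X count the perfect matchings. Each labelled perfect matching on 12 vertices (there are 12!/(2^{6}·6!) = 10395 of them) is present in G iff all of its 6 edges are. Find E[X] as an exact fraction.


K_12 has 12!/(2^{6}·6!) = 10395 labelled perfect matchings.
For each such perfect matching H, let X_H = 1 if all 6 edges of H are present in G. Then P[X_H = 1] = p^{6} = (1/12)^{6} = 1/2985984.
Summing the indicators: E[X] = Σ_H E[X_H] = 10395 · p^{6} = 10395 · 1/2985984 = 385/110592.
Numerically: E[X] ≈ 0.003481.

E[X] = 10395 · (1/12)^{6} = 385/110592 ≈ 0.003481.


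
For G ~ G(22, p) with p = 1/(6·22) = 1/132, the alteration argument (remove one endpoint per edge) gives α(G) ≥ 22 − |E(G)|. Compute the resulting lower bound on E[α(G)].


E[|E(G)|] = C(22, 2)·p = 231 · (1/132) = 7/4.
E[α(G)] ≥ n − E[|E(G)|] = 22 − 7/4 = 81/4.
Numerically: ≈ 20.2500.
(This is only a lower bound; the true E[α(G)] may be larger.)

E[α(G)] ≥ 81/4 ≈ 20.2500.


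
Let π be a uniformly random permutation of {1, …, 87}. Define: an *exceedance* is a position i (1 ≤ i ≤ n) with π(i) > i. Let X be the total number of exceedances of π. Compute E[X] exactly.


Write X = Σ_{i=1}^{87} X_i, where X_i = 1_{π(i) > i}.
For each fixed i, π(i) is uniform over {1, …, 87} (marginal of a uniform permutation), so P[π(i) > i] = (n − i)/n. Summing: Σ_{i=1}^{87} (n − i)/n = (0 + 1 + … + 86)/87 = 87(87 − 1)/(2·87) = (87 − 1)/2.
Hence E[X] = Σ_{i=1}^{87} (87 − i)/87 = 43 ≈ 43.000.

E[X] = 43 = 43.000.


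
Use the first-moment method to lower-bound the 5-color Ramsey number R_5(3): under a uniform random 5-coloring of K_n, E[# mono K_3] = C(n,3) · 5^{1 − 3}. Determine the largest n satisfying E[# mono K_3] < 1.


We need C(n, 3) · 5^{1 − 3} < 1, i.e. C(n, 3) < 5^{3 − 1} = 25.
Check values of n near the boundary:
  n = 3: C(3, 3) = 1; 1 < 25? YES
  n = 4: C(4, 3) = 4; 4 < 25? YES
  n = 5: C(5, 3) = 10; 10 < 25? YES
  n = 6: C(6, 3) = 20; 20 < 25? YES
  n = 7: C(7, 3) = 35; 35 < 25? NO
  n = 8: C(8, 3) = 56; 56 < 25? NO
  n = 9: C(9, 3) = 84; 84 < 25? NO
The largest n with C(n, 3) < 25 is n = 6 (where E[X] = 4/5 ≈ 0.8000). Hence R_5(3) > 6, i.e. R_5(3) ≥ 7.

Largest n = 6; hence R_5(3) > 6.


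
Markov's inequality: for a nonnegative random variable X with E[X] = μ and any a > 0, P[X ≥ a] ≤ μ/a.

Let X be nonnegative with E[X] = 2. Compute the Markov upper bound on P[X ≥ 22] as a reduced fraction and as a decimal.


μ = E[X] = 2, a = 22.
Markov: P[X ≥ 22] ≤ μ/a = (2)/22 = 1/11.
Numerically: ≈ 0.091.
(Since a = 22 > μ = 2.000, the bound 1/11 is < 1 and informative.)

P[X ≥ 22] ≤ 1/11 ≈ 0.091.


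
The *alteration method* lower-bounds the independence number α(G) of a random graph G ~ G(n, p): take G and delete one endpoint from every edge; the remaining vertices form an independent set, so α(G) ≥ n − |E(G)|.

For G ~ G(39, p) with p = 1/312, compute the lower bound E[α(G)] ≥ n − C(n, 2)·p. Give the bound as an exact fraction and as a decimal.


E[|E(G)|] = C(39, 2)·p = 741 · (1/312) = 19/8.
E[α(G)] ≥ n − E[|E(G)|] = 39 − 19/8 = 293/8.
Numerically: ≈ 36.625000.
(This is only a lower bound; the true E[α(G)] may be larger.)

E[α(G)] ≥ 293/8 ≈ 36.625000.


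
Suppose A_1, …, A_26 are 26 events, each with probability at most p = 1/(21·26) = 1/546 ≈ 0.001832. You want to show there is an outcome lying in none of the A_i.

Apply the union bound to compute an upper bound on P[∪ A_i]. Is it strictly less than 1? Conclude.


Union bound: P[∪_{i=1}^{26} A_i] ≤ Σ_i P[A_i] ≤ 26·p = 26·(1/546) = 1/21.
Numerically: 1/21 ≈ 0.047619.
Is 1/21 < 1? YES.
Since P[∪ A_i] ≤ 1/21 < 1, the complement has P[∩ A_i^c] ≥ 1 − 1/21 = 20/21 > 0, so some outcome avoids every A_i.

26·p = 1/21 ≈ 0.047619; existence CERTIFIED by the union bound.


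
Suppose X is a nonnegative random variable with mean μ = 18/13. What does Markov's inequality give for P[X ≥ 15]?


μ = E[X] = 18/13, a = 15.
Markov: P[X ≥ 15] ≤ μ/a = (18/13)/15 = 6/65.
Numerically: ≈ 0.092308.
(Since a = 15 > μ = 1.384615, the bound 6/65 is < 1 and informative.)

P[X ≥ 15] ≤ 6/65 ≈ 0.092308.


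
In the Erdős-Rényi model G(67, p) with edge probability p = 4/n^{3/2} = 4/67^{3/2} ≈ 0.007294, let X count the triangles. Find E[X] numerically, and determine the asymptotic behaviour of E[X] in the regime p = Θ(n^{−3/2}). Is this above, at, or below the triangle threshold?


Number of potential triangles: C(67, 3) = 47905.
Each occurs with probability p³ ≈ (0.007294)³ ≈ 3.880104e-07.
By linearity: E[X] = C(67, 3)·p³ ≈ 47905 · 3.880104e-07 ≈ 0.0186.
Since α = 3/2 > 1, p = c/n^{3/2} = o(1/n) is below the triangle threshold p ~ 1/n. Asymptotically E[X] ~ (c³/6)·n^{3(1−α)} = (4³/6)·n^{-1.5} → 0, so by Markov's inequality G has no triangles w.h.p.

E[X] ≈ 0.0186; in regime p = Θ(1/n^{3/2}) E[X] tends to 0 (below the triangle threshold p ~ 1/n).


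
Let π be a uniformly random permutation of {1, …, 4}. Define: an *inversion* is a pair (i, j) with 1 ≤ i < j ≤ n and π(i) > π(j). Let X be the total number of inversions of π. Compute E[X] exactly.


Write X = Σ X_I over the C(4, 2) = 6 pairs i < j, with X_I the indicator of one inversion.
There are 6 indicators.
For each fixed pair i < j, the values π(i) and π(j) are two distinct elements of {1, …, 4} in uniformly random order; by symmetry P[π(i) > π(j)] = 1/2.
By linearity: E[X] = 6 · (1/2) = C(4, 2) · (1/2) = 6/2 = 3 ≈ 3.0000.

E[X] = 3 = 3.0000.


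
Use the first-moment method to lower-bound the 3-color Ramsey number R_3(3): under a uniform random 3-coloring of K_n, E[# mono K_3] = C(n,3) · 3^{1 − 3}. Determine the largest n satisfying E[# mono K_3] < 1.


We need C(n, 3) · 3^{1 − 3} < 1, i.e. C(n, 3) < 3^{3 − 1} = 9.
Check values of n near the boundary:
  n = 3: C(3, 3) = 1; 1 < 9? YES
  n = 4: C(4, 3) = 4; 4 < 9? YES
  n = 5: C(5, 3) = 10; 10 < 9? NO
  n = 6: C(6, 3) = 20; 20 < 9? NO
The largest n with C(n, 3) < 9 is n = 4 (where E[X] = 4/9 ≈ 0.4444444). Hence R_3(3) > 4, i.e. R_3(3) ≥ 5.

Largest n = 4; hence R_3(3) > 4.


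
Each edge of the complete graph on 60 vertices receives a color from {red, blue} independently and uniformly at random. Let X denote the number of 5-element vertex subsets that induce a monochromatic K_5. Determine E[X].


Let X = Σ_S X_S over the C(60, 5) = 5461512 subsets S of size 5, where X_S = 1 if the K_5 on S is monochromatic.
For a fixed S, the K_5 on S has C(5, 2) = 10 edges. P[all 10 edges red] = (1/2)^10, and likewise for blue, so P[monochromatic] = 2·(1/2)^10 = 2^{1 − 10} = 1/512.
Summing: E[X] = C(60, 5) · 2^{1 − 10} = 5461512 · 1/512 = 682689/64.
Numerically: E[X] ≈ 10667.016.

E[X] = C(60,5)·2^(1−C(5,2)) = 682689/64 ≈ 10667.016.


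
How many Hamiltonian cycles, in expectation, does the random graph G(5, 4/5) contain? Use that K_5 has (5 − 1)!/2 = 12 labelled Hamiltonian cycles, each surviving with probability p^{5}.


K_5 has (5 − 1)!/2 = 12 labelled Hamiltonian cycles.
For each such Hamiltonian cycle H, let X_H = 1 if all 5 edges of H are present in G. Then P[X_H = 1] = p^{5} = (4/5)^{5} = 1024/3125.
By linearity: E[X] = Σ_H E[X_H] = 12 · p^{5} = 12 · 1024/3125 = 12288/3125.
Numerically: E[X] ≈ 3.9322.

E[X] = 12 · (4/5)^{5} = 12288/3125 ≈ 3.9322.


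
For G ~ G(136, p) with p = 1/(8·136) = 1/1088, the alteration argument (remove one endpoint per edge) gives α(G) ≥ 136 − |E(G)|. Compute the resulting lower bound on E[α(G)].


E[|E(G)|] = C(136, 2)·p = 9180 · (1/1088) = 135/16.
E[α(G)] ≥ n − E[|E(G)|] = 136 − 135/16 = 2041/16.
Numerically: ≈ 127.5625.
(This is only a lower bound; the true E[α(G)] may be larger.)

E[α(G)] ≥ 2041/16 ≈ 127.5625.


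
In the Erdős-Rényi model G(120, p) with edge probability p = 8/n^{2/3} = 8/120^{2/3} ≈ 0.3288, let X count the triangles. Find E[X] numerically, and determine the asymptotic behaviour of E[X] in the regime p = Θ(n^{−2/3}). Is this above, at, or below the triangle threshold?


Number of potential triangles: C(120, 3) = 280840.
Each occurs with probability p³ ≈ (0.3288)³ ≈ 3.555556e-02.
By linearity: E[X] = C(120, 3)·p³ ≈ 280840 · 3.555556e-02 ≈ 9985.4222.
Since α = 2/3 < 1, p = c/n^{2/3} ≫ 1/n is above the triangle threshold p ~ 1/n. Asymptotically E[X] ~ (c³/6)·n^{3(1−α)} = (8³/6)·n^{1} → ∞; triangles are abundant w.h.p.

E[X] ≈ 9985.4222; in regime p = Θ(1/n^{2/3}) E[X] diverges (above the triangle threshold p ~ 1/n).
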